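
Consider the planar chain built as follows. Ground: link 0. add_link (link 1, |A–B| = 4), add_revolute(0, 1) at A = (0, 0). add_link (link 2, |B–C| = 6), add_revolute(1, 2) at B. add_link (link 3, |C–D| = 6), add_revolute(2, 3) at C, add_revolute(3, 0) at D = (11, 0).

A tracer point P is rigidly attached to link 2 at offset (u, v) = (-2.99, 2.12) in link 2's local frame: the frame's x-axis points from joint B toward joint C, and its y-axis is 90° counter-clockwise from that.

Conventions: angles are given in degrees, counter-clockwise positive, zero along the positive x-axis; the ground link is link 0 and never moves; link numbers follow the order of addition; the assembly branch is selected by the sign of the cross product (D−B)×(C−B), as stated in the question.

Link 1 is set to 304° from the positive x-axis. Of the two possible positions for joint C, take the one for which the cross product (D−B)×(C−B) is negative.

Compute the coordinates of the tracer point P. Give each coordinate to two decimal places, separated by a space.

A=(0,0), D=(11.00,0)
B = A + 4.00·(cos304°, sin304°) = (2.2368, -3.3162)
|BD| = 9.3697
circle(B,6.00) ∩ circle(D,6.00): a=4.6848, h=3.7486
  candidates: C₊=(5.2917,1.8479) cross=35.124; C₋=(7.9451,-5.1641) cross=-35.124
  branch - wants cross < 0 → take C=(7.9451,-5.1641) (cross=-35.124)
ex = (C−B)/|BC| = (0.9514,-0.3080); ey = (0.3080,0.9514)
P = B + -2.99·ex + 2.12·ey = (0.0450,-0.3783)

0.05 -0.38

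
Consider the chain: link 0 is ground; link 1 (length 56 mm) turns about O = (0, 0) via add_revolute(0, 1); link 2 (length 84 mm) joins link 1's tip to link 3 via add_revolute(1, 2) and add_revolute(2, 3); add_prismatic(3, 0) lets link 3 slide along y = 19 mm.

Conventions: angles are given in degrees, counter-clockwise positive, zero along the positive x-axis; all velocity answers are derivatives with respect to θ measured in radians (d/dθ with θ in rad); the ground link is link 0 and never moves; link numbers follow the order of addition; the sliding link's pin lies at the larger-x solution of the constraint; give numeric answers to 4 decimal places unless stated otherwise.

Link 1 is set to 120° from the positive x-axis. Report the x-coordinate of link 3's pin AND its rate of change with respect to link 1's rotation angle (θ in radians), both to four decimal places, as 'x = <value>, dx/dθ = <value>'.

geometry: r = 56 mm, L = 84 mm, e = 19 mm
crank pin P = (r cos θ, r sin θ) = (-28.000000, 48.497423)
h = r sin θ − e = 48.497423 − 19 = 29.497423
x = r cos θ + √(L² − h²) = -28.000000 + 78.650506 = 50.650506
dx/dθ = −r sin θ − h·r cos θ/√(L² − h²) (θ in radians; h = 29.497423) = -37.996183

x = 50.6505, dx/dθ = -37.9962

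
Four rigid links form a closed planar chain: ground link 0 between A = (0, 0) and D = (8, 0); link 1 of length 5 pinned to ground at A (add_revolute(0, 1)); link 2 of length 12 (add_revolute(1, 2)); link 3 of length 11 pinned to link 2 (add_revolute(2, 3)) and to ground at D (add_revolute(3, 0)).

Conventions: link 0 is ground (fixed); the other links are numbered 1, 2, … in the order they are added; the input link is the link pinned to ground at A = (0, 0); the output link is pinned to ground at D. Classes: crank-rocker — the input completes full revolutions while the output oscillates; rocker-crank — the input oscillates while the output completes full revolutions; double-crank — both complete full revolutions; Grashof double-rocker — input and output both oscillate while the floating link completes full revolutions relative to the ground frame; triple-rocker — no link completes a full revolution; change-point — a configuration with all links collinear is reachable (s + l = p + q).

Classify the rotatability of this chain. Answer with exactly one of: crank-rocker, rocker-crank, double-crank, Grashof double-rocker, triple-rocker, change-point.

lengths: ground=8, input=5, coupler=12, output=11
sorted: s=5 (shortest), l=12 (longest), p+q=19
s + l = 17 vs p + q = 19
s + l < p + q (Grashof) with shortest = input link → crank-rocker

crank-rocker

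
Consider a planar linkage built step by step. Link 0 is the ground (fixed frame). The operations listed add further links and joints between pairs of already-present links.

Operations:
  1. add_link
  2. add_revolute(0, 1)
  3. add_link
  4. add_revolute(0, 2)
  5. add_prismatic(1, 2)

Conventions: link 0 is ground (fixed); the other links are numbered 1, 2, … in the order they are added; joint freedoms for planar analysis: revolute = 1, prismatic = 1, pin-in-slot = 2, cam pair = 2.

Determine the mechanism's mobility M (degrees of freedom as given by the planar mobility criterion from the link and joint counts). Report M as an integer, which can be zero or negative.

L=1 J1=0 J2=0
add link → L=2 J1=0 J2=0
R@0,1 dof=1 J1 → L=2 J1=1 J2=0
add link → L=3 J1=1 J2=0
R@0,2 dof=1 J1 → L=3 J1=2 J2=0
P@1,2 dof=1 J1 → L=3 J1=3 J2=0
M=3(L−1)−2J1−J2=3·2−2·3−0=0

M = 0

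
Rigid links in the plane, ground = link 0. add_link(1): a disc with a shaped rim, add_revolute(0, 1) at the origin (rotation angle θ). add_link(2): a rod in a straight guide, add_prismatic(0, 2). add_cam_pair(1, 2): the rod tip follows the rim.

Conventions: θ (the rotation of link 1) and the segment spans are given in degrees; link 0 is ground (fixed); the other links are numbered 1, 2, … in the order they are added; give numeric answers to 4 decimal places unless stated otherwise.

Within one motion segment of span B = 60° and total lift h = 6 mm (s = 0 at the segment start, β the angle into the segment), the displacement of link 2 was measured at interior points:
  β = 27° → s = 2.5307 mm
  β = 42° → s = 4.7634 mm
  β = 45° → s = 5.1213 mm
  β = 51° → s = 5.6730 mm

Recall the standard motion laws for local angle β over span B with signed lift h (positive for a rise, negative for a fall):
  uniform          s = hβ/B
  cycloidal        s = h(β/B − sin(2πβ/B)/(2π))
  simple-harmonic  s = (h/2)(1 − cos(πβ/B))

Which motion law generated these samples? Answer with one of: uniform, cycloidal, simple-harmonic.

candidates at β/B = r: uniform s = h·r (linear in β); cycloidal s = h·(r − sin(2πr)/(2π)); simple-harmonic s = (h/2)(1 − cos(πr))
β=27°: printed 2.5307 | uniform 2.7000, cycloidal 2.4049, simple-harmonic 2.5307
β=42°: printed 4.7634 | uniform 4.2000, cycloidal 5.1082, simple-harmonic 4.7634
β=45°: printed 5.1213 | uniform 4.5000, cycloidal 5.4549, simple-harmonic 5.1213
β=51°: printed 5.6730 | uniform 5.1000, cycloidal 5.8726, simple-harmonic 5.6730
only one law matches every sample → simple-harmonic

simple-harmonic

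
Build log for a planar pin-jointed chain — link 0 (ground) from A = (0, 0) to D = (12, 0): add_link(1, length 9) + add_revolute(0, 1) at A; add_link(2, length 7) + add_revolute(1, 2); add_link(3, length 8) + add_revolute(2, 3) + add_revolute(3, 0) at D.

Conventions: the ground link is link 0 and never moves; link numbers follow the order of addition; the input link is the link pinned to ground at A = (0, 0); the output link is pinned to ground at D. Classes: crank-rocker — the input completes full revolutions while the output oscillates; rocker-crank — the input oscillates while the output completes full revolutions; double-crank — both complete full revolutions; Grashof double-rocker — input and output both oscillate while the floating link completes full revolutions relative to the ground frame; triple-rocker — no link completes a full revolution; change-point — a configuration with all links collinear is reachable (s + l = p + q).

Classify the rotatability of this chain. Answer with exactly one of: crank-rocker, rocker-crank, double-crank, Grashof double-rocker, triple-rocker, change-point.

lengths: ground=12, input=9, coupler=7, output=8
sorted: s=7 (shortest), l=12 (longest), p+q=17
s + l = 19 vs p + q = 17
s + l > p + q → non-Grashof → no link fully rotates → triple-rocker

triple-rocker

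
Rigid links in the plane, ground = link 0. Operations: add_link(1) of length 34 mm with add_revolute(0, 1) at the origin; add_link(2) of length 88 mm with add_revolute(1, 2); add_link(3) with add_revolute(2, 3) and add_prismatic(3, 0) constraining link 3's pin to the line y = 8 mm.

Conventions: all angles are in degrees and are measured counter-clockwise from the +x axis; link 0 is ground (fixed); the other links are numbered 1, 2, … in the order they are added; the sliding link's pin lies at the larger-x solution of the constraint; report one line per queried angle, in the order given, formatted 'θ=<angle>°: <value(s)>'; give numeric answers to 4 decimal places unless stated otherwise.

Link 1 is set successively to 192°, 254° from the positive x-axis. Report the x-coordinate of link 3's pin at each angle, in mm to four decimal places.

geometry: r = 34 mm, L = 88 mm, e = 8 mm
θ=192°: crank pin P = (r cos θ, r sin θ) = (-33.257018, -7.068997)
θ=192°: h = r sin θ − e = -7.068997 − 8 = -15.068997
θ=192°: x = r cos θ + √(L² − h²) = -33.257018 + 86.700204 = 53.443185
θ=254°: crank pin P = (r cos θ, r sin θ) = (-9.371670, -32.682898)
θ=254°: h = r sin θ − e = -32.682898 − 8 = -40.682898
θ=254°: x = r cos θ + √(L² − h²) = -9.371670 + 78.031416 = 68.659746

θ=192°: 53.4432
θ=254°: 68.6597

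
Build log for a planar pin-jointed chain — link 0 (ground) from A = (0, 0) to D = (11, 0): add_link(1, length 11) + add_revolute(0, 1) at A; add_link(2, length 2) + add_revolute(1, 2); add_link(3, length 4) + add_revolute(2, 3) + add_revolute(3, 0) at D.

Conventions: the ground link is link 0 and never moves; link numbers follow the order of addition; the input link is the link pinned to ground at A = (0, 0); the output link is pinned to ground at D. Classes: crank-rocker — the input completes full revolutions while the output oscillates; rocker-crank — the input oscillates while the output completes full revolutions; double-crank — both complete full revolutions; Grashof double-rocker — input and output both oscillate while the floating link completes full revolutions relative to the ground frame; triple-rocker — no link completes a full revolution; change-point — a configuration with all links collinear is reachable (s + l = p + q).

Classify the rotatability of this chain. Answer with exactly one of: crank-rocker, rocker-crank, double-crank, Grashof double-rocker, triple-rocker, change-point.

lengths: ground=11, input=11, coupler=2, output=4
sorted: s=2 (shortest), l=11 (longest), p+q=15
s + l = 13 vs p + q = 15
s + l < p + q (Grashof) with shortest = coupler link → Grashof double-rocker

Grashof double-rocker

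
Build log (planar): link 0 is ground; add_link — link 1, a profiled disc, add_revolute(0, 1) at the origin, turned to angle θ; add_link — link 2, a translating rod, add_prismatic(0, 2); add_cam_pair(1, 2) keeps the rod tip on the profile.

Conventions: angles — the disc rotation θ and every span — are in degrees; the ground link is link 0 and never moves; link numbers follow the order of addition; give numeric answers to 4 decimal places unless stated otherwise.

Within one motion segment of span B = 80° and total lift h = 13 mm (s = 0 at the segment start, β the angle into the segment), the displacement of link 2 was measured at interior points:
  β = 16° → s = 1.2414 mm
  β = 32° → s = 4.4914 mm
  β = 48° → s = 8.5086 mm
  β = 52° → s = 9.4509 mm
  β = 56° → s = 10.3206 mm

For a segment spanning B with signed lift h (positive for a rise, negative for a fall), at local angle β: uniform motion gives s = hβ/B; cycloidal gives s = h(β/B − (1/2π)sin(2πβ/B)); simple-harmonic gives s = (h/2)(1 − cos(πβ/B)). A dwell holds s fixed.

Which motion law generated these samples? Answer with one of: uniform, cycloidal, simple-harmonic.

candidates at β/B = r: uniform s = h·r (linear in β); cycloidal s = h·(r − sin(2πr)/(2π)); simple-harmonic s = (h/2)(1 − cos(πr))
β=16°: printed 1.2414 | uniform 2.6000, cycloidal 0.6323, simple-harmonic 1.2414
β=32°: printed 4.4914 | uniform 5.2000, cycloidal 3.9839, simple-harmonic 4.4914
β=48°: printed 8.5086 | uniform 7.8000, cycloidal 9.0161, simple-harmonic 8.5086
β=52°: printed 9.4509 | uniform 8.4500, cycloidal 10.1239, simple-harmonic 9.4509
β=56°: printed 10.3206 | uniform 9.1000, cycloidal 11.0677, simple-harmonic 10.3206
only one law matches every sample → simple-harmonic

simple-harmonic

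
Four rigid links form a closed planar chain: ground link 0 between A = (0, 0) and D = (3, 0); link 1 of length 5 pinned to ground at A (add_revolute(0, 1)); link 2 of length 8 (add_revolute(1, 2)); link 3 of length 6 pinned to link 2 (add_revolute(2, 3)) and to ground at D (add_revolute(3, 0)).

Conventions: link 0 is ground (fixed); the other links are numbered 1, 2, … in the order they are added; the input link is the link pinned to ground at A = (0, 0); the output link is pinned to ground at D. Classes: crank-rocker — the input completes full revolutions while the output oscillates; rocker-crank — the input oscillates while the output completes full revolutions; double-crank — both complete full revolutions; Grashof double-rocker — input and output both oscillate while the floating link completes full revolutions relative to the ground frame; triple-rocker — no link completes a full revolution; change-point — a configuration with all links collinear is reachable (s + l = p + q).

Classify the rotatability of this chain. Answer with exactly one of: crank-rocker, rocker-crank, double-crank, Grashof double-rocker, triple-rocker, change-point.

lengths: ground=3, input=5, coupler=8, output=6
sorted: s=3 (shortest), l=8 (longest), p+q=11
s + l = 11 vs p + q = 11
s + l = p + q → change-point (collinear configuration reachable)

change-point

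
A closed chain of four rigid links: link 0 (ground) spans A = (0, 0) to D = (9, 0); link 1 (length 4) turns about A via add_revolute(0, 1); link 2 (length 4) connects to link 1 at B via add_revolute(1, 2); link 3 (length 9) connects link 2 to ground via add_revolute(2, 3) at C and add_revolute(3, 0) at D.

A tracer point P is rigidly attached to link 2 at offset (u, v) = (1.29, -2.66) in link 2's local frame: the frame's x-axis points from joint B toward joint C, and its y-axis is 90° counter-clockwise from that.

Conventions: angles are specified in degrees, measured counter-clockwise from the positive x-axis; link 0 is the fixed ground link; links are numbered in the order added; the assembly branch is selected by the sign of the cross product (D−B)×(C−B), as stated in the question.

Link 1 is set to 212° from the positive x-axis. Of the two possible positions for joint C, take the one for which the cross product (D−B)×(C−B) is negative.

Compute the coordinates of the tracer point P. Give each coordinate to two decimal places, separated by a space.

A=(0,0), D=(9.00,0)
B = A + 4.00·(cos212°, sin212°) = (-3.3922, -2.1197)
|BD| = 12.5722
circle(B,4.00) ∩ circle(D,9.00): a=3.7010, h=1.5174
  candidates: C₊=(0.0000,0.0000) cross=19.077; C₋=(0.5117,-2.9914) cross=-19.077
  branch - wants cross < 0 → take C=(0.5117,-2.9914) (cross=-19.077)
ex = (C−B)/|BC| = (0.9760,-0.2179); ey = (0.2179,0.9760)
P = B + 1.29·ex + -2.66·ey = (-2.7129,-4.9969)

-2.71 -5.00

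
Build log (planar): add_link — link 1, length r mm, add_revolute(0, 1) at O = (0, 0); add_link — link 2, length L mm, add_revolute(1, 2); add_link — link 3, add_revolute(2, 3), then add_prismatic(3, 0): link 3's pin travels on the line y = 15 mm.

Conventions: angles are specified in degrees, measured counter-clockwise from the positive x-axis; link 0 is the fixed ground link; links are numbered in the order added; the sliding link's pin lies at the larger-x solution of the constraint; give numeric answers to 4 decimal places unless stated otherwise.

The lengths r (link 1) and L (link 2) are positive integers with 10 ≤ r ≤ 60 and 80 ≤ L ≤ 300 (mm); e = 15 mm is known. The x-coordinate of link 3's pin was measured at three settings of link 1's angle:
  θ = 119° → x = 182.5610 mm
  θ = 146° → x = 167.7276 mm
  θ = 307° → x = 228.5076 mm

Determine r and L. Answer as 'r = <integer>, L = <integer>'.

constraint per measurement: (x − r cos θ)² + (r sin θ − e)² = L²
subtracting the θ₁ and θ₂ equations cancels the r² and L² terms:
r = (x₁² − x₂²) / (2[(x₁cos θ₁ + e sin θ₁) − (x₂cos θ₂ + e sin θ₂)]) = 46.9998 → r = 47
L² = (x₁ − r cos θ₁)² + (r sin θ₁ − e)² = 42848.9939 → L = 207.0000 → L = 207
check at θ₃=307°: x = 228.5076 (printed 228.5076) ✓

r = 47, L = 207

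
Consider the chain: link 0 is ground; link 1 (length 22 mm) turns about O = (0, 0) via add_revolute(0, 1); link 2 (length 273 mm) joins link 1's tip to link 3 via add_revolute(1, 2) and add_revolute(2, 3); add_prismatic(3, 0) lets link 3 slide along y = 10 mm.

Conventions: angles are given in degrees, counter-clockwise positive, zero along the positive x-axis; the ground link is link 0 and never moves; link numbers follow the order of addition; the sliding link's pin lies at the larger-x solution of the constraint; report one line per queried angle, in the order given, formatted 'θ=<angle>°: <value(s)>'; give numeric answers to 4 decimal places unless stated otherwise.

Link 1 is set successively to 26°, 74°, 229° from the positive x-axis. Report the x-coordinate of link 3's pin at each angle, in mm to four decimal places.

geometry: r = 22 mm, L = 273 mm, e = 10 mm
θ=26°: crank pin P = (r cos θ, r sin θ) = (19.773469, 9.644165)
θ=26°: h = r sin θ − e = 9.644165 − 10 = -0.355835
θ=26°: x = r cos θ + √(L² − h²) = 19.773469 + 272.999768 = 292.773237
θ=74°: crank pin P = (r cos θ, r sin θ) = (6.064022, 21.147757)
θ=74°: h = r sin θ − e = 21.147757 − 10 = 11.147757
θ=74°: x = r cos θ + √(L² − h²) = 6.064022 + 272.772300 = 278.836322
θ=229°: crank pin P = (r cos θ, r sin θ) = (-14.433299, -16.603611)
θ=229°: h = r sin θ − e = -16.603611 − 10 = -26.603611
θ=229°: x = r cos θ + √(L² − h²) = -14.433299 + 271.700659 = 257.267360

θ=26°: 292.7732
θ=74°: 278.8363
θ=229°: 257.2674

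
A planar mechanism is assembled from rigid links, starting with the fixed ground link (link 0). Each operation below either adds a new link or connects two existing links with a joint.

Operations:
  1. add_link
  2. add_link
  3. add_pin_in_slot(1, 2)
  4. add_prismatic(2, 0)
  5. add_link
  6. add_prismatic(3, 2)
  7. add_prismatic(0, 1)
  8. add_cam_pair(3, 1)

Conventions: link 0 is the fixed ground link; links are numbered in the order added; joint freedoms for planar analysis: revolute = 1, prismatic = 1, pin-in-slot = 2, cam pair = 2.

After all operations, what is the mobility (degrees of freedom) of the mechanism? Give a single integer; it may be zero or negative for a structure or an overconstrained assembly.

(L,J1,J2)=(1,0,0); link0 fixed
link1: (2,0,0)
link2: (3,0,0)
PS 1-2 [J2]: (3,0,1)
P 2-0 [J1]: (3,1,1)
link3: (4,1,1)
P 3-2 [J1]: (4,2,1)
P 0-1 [J1]: (4,3,1)
C 3-1 [J2]: (4,3,2)
Grübler: 3·3 − 2·3 − 2 = 1

M = 1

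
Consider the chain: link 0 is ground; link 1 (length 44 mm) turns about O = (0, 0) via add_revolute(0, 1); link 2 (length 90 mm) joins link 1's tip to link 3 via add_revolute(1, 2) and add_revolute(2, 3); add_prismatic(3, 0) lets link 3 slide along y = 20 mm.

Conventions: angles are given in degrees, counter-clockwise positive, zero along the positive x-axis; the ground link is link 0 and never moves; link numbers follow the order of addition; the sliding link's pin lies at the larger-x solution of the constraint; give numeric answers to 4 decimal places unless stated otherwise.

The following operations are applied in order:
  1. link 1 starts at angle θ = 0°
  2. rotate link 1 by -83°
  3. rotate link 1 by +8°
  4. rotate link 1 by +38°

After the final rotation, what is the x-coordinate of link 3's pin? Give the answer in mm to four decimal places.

geometry: r = 44 mm, L = 90 mm, e = 20 mm; θ starts at 0°
rotate link 1 by -83°: θ ← 0° -83° = -83°
rotate link 1 by +8°: θ ← -83° +8° = -75°
rotate link 1 by +38°: θ ← -75° +38° = -37°
crank pin P = (r cos θ, r sin θ) = (35.139962, -26.479861)
h = r sin θ − e = -26.479861 − 20 = -46.479861
x = r cos θ + √(L² − h²) = 35.139962 + 77.068947 = 112.208909

112.2089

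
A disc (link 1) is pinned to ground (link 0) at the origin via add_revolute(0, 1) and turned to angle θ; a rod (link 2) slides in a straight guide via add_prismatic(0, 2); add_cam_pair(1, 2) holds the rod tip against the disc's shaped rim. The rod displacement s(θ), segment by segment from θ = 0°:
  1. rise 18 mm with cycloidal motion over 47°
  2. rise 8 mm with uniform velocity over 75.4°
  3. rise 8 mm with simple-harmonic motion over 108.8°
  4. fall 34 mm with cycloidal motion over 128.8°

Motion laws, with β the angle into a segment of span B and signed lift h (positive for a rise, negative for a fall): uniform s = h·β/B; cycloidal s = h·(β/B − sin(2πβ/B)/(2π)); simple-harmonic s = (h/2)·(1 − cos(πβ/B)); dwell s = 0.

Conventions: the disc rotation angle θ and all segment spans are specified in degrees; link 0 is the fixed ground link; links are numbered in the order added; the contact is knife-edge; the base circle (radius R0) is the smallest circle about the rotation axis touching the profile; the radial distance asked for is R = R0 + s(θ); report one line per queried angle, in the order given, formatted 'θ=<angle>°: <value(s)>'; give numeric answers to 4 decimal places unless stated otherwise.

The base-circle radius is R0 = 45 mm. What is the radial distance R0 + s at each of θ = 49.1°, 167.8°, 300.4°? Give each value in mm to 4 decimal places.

segment 1 (0° to 47°, cycloidal, h = 18) is passed completely: s = 0.0000 + (18) = 18.0000
θ = 49.1° falls in segment 2 (47° to 122.4°, uniform, h = 8): β = 49.1 − 47 = 2.1°, B = 75.4°; Δs = 8·2.1/75.4 = 0.2228; s = 18.0000 + 0.2228 = 18.2228
segment 2 (47° to 122.4°, uniform, h = 8) is passed completely: s = 18.0000 + (8) = 26.0000
θ = 167.8° falls in segment 3 (122.4° to 231.2°, simple-harmonic, h = 8): β = 167.8 − 122.4 = 45.4°, B = 108.8°; Δs = 8/2·(1 − cos(π·0.4173)) = 2.9722; s = 26.0000 + 2.9722 = 28.9722
segment 3 (122.4° to 231.2°, simple-harmonic, h = 8) is passed completely: s = 26.0000 + (8) = 34.0000
θ = 300.4° falls in segment 4 (231.2° to 360°, cycloidal, h = -34): β = 300.4 − 231.2 = 69.2°, B = 128.8°; Δs = -34·(0.5373 − sin(2π·0.5373)/(2π)) = -19.5226; s = 34.0000 − 19.5226 = 14.4774
θ=49.1°: R = R0 + s = 45 + 18.2228 = 63.2228
θ=167.8°: R = R0 + s = 45 + 28.9722 = 73.9722
θ=300.4°: R = R0 + s = 45 + 14.4774 = 59.4774

θ=49.1°: 63.2228
θ=167.8°: 73.9722
θ=300.4°: 59.4774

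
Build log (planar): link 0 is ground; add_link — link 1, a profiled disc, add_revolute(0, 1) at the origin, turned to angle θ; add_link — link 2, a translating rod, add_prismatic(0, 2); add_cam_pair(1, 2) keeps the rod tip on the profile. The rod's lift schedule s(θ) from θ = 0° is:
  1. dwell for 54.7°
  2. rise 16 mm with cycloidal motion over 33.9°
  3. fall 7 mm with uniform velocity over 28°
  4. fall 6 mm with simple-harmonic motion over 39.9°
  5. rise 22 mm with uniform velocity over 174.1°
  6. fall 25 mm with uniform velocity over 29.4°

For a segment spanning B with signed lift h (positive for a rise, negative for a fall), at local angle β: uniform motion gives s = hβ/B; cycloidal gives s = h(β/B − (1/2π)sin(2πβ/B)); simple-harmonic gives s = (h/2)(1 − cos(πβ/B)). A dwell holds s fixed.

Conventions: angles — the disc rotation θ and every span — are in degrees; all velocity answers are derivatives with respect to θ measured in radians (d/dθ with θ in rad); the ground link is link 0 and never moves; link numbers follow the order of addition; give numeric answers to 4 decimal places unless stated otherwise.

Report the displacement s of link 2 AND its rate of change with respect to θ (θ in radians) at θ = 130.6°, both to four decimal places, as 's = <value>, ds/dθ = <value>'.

seg 1 [0°–54.7°] dwell: s stays 0.0000
seg 2 [54.7°–88.6°] cycloidal, h=16: full span → s += 16 → s = 16.0000
seg 3 [88.6°–116.6°] uniform, h=-7: full span → s += -7 → s = 9.0000
seg 4 [116.6°–156.5°] simple-harmonic, h=-6: θ=130.6° here. β=14, B=39.9. -6/2·(1 − cos(π·0.3509)) = -1.6454 → s = 7.3546
velocity in seg [116.6°–156.5°] (simple-harmonic), θ in radians: β = 14° = 0.2443 rad, B = 39.9° = 0.6964 rad; ds/dθ = (πh/(2B)) sin(πβ/B) = (π·(-6)/(2·0.6964)) sin(π·0.3509) = -12.075621 mm/rad

s = 7.3546, ds/dθ = -12.0756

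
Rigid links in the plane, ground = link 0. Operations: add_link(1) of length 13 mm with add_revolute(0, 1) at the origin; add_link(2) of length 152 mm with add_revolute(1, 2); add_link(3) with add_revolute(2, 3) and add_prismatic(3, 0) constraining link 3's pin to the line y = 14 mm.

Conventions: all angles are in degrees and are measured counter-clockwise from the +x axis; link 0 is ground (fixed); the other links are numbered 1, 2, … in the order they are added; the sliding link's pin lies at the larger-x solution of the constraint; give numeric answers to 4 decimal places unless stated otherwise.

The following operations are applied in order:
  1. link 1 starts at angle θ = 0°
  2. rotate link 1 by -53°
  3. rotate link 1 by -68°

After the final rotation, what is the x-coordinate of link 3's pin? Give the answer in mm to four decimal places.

geometry: r = 13 mm, L = 152 mm, e = 14 mm; θ starts at 0°
rotate link 1 by -53°: θ ← 0° -53° = -53°
rotate link 1 by -68°: θ ← -53° -68° = -121°
crank pin P = (r cos θ, r sin θ) = (-6.695495, -11.143175)
h = r sin θ − e = -11.143175 − 14 = -25.143175
x = r cos θ + √(L² − h²) = -6.695495 + 149.906040 = 143.210545

143.2105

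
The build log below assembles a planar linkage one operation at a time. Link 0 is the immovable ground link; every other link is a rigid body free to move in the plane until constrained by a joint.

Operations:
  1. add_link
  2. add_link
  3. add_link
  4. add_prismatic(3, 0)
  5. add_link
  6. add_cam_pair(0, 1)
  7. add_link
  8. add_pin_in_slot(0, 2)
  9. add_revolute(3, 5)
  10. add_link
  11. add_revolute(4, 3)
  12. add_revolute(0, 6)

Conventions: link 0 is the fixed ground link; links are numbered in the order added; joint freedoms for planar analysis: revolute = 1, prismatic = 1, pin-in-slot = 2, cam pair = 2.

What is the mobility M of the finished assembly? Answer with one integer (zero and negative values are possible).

(L,J1,J2)=(1,0,0); link0 fixed
link1: (2,0,0)
link2: (3,0,0)
link3: (4,0,0)
P 3-0 [J1]: (4,1,0)
link4: (5,1,0)
C 0-1 [J2]: (5,1,1)
link5: (6,1,1)
PS 0-2 [J2]: (6,1,2)
R 3-5 [J1]: (6,2,2)
link6: (7,2,2)
R 4-3 [J1]: (7,3,2)
R 0-6 [J1]: (7,4,2)
Grübler: 3·6 − 2·4 − 2 = 8

M = 8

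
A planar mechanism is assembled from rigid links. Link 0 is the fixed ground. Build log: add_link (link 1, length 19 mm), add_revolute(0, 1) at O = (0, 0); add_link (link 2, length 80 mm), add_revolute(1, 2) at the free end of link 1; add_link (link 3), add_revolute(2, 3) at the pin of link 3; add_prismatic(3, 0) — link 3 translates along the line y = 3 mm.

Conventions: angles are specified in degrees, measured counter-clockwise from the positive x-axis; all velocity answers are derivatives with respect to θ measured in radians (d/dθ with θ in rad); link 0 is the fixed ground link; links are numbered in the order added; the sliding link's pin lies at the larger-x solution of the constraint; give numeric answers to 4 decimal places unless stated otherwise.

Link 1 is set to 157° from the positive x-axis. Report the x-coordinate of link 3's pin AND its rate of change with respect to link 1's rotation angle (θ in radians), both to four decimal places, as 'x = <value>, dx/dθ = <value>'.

geometry: r = 19 mm, L = 80 mm, e = 3 mm
crank pin P = (r cos θ, r sin θ) = (-17.489592, 7.423891)
h = r sin θ − e = 7.423891 − 3 = 4.423891
x = r cos θ + √(L² − h²) = -17.489592 + 79.877589 = 62.387997
dx/dθ = −r sin θ − h·r cos θ/√(L² − h²) (θ in radians; h = 4.423891) = -6.455259

x = 62.3880, dx/dθ = -6.4553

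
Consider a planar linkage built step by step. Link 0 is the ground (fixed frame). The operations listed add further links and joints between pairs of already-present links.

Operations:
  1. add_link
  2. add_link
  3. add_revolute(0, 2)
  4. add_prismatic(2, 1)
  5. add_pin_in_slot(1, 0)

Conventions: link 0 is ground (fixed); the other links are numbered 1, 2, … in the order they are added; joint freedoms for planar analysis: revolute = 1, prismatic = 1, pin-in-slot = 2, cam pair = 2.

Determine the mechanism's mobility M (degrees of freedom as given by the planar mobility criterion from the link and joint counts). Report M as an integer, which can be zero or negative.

(L,J1,J2)=(1,0,0); link0 fixed
link1: (2,0,0)
link2: (3,0,0)
R 0-2 [J1]: (3,1,0)
P 2-1 [J1]: (3,2,0)
PS 1-0 [J2]: (3,2,1)
Grübler: 3·2 − 2·2 − 1 = 1

M = 1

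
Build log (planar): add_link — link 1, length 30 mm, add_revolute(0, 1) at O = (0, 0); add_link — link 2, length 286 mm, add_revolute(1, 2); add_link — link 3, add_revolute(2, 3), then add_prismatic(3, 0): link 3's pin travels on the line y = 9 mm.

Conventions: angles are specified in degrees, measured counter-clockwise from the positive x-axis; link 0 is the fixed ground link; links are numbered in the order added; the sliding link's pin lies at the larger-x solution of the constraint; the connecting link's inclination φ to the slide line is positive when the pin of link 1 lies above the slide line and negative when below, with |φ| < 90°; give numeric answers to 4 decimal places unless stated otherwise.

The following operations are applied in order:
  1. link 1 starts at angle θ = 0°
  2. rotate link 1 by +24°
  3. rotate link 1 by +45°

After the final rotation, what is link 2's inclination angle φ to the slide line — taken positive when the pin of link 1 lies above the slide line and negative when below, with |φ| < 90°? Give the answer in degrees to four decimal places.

geometry: r = 30 mm, L = 286 mm, e = 9 mm; θ starts at 0°
rotate link 1 by +24°: θ ← 0° +24° = 24°
rotate link 1 by +45°: θ ← 24° +45° = 69°
h = r sin θ − e = 28.007413 − 9 = 19.007413
sin φ = h / L = 19.007413 / 286 = 0.06645949
φ = arcsin(0.06645949) = 3.810657°

3.8107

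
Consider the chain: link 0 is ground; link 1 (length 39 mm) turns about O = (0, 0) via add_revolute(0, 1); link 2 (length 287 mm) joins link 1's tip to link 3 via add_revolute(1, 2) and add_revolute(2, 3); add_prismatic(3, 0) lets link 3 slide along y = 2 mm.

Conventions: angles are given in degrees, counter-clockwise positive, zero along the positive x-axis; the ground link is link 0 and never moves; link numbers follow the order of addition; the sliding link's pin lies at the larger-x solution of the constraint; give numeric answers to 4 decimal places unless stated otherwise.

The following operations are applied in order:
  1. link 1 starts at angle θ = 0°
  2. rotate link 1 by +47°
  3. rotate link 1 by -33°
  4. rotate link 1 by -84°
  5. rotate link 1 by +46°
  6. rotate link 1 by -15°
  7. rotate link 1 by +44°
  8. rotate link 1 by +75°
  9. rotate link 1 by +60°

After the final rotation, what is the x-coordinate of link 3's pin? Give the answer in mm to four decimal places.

geometry: r = 39 mm, L = 287 mm, e = 2 mm; θ starts at 0°
rotate link 1 by +47°: θ ← 0° +47° = 47°
rotate link 1 by -33°: θ ← 47° -33° = 14°
rotate link 1 by -84°: θ ← 14° -84° = -70°
rotate link 1 by +46°: θ ← -70° +46° = -24°
rotate link 1 by -15°: θ ← -24° -15° = -39°
rotate link 1 by +44°: θ ← -39° +44° = 5°
rotate link 1 by +75°: θ ← 5° +75° = 80°
rotate link 1 by +60°: θ ← 80° +60° = 140°
crank pin P = (r cos θ, r sin θ) = (-29.875733, 25.068717)
h = r sin θ − e = 25.068717 − 2 = 23.068717
x = r cos θ + √(L² − h²) = -29.875733 + 286.071380 = 256.195646

256.1956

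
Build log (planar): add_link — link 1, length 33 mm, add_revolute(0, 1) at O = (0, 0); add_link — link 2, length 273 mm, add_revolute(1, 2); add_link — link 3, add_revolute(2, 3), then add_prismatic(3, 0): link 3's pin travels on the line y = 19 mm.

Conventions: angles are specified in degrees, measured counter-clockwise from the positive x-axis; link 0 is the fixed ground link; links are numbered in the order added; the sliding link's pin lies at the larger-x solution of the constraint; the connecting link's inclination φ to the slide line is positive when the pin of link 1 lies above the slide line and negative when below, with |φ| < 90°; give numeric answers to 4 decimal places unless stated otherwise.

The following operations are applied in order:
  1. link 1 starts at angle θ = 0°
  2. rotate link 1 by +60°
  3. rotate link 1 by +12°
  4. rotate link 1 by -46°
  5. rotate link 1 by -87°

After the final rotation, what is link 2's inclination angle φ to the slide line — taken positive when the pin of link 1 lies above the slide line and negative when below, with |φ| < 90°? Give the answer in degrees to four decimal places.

geometry: r = 33 mm, L = 273 mm, e = 19 mm; θ starts at 0°
rotate link 1 by +60°: θ ← 0° +60° = 60°
rotate link 1 by +12°: θ ← 60° +12° = 72°
rotate link 1 by -46°: θ ← 72° -46° = 26°
rotate link 1 by -87°: θ ← 26° -87° = -61°
h = r sin θ − e = -28.862450 − 19 = -47.862450
sin φ = h / L = -47.862450 / 273 = -0.17532033
φ = arcsin(-0.17532033) = -10.097300°

-10.0973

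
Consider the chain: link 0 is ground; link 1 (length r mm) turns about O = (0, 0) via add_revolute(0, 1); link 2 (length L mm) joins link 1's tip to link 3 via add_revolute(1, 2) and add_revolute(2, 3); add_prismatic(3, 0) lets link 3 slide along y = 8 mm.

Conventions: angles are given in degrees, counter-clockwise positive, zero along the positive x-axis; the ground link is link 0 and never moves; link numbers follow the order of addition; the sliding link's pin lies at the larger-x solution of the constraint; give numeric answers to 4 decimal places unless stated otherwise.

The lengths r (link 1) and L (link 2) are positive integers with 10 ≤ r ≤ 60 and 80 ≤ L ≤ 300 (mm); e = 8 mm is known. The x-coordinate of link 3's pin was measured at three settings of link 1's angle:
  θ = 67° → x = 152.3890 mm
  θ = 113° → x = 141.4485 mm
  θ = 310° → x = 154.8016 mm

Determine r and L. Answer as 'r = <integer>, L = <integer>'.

constraint per measurement: (x − r cos θ)² + (r sin θ − e)² = L²
subtracting the θ₁ and θ₂ equations cancels the r² and L² terms:
r = (x₁² − x₂²) / (2[(x₁cos θ₁ + e sin θ₁) − (x₂cos θ₂ + e sin θ₂)]) = 14.0000 → r = 14
L² = (x₁ − r cos θ₁)² + (r sin θ₁ − e)² = 21609.0067 → L = 147.0000 → L = 147
check at θ₃=310°: x = 154.8016 (printed 154.8016) ✓

r = 14, L = 147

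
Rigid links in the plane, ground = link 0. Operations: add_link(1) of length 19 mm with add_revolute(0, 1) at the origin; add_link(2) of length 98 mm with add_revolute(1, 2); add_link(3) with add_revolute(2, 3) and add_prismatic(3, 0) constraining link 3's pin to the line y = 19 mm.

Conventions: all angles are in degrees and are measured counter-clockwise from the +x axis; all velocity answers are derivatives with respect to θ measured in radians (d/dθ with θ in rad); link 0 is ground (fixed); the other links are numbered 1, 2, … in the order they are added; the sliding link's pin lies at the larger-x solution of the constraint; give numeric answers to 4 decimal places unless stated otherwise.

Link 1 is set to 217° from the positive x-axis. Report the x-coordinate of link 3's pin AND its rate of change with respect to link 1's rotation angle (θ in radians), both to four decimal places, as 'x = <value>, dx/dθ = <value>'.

geometry: r = 19 mm, L = 98 mm, e = 19 mm
crank pin P = (r cos θ, r sin θ) = (-15.174075, -11.434485)
h = r sin θ − e = -11.434485 − 19 = -30.434485
x = r cos θ + √(L² − h²) = -15.174075 + 93.154399 = 77.980325
dx/dθ = −r sin θ − h·r cos θ/√(L² − h²) (θ in radians; h = -30.434485) = 6.476962

x = 77.9803, dx/dθ = 6.4770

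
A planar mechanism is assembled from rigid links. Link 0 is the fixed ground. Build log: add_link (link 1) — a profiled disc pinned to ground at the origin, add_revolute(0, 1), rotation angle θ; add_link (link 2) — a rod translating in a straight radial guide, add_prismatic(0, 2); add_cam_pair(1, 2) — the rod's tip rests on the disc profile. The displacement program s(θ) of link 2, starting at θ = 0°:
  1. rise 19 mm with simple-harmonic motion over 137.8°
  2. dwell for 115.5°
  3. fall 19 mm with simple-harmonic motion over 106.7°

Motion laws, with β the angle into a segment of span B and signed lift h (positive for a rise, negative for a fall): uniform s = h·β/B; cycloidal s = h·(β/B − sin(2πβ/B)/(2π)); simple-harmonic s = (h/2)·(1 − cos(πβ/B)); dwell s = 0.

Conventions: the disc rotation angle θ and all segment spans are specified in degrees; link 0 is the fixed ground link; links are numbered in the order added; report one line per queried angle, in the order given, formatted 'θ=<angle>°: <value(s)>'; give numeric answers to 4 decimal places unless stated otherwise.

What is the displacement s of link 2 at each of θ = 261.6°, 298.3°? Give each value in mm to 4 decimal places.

seg 1 [0°–137.8°] simple-harmonic, h=19: full span → s += 19 → s = 19.0000
seg 2 [137.8°–253.3°] dwell: s stays 19.0000
seg 3 [253.3°–360°] simple-harmonic, h=-19: θ=261.6° here. β=8.3, B=106.7. -19/2·(1 − cos(π·0.0778)) = -0.2823 → s = 18.7177
seg 3 [253.3°–360°] simple-harmonic, h=-19: θ=298.3° here. β=45, B=106.7. -19/2·(1 − cos(π·0.4217)) = -7.1879 → s = 11.8121

θ=261.6°: 18.7177
θ=298.3°: 11.8121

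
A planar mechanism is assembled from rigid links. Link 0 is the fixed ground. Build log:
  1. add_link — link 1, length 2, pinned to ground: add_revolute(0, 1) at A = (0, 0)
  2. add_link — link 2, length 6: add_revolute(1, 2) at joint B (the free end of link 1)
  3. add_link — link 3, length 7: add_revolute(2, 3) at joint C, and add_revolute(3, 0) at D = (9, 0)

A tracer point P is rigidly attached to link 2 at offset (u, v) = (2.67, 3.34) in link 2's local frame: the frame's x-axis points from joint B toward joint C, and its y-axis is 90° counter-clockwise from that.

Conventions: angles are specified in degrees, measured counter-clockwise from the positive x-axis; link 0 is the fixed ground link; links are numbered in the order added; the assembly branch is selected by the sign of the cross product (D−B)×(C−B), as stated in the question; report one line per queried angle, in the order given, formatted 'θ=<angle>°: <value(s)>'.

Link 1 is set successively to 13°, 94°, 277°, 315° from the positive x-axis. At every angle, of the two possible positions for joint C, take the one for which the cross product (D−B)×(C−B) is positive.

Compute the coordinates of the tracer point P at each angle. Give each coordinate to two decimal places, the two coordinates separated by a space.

A=(0,0), D=(9.00,0)
θ=13°: B = A + 2.00·(cos13°, sin13°) = (1.9487, 0.4499)
θ=13°: |BD| = 7.0656
θ=13°: circle(B,6.00) ∩ circle(D,7.00): a=2.6128, h=5.4012
θ=13°:   candidates: C₊=(4.9002,5.6738) cross=38.163; C₋=(4.2124,-5.1067) cross=-38.163
θ=13°:   branch + wants cross > 0 → take C=(4.9002,5.6738) (cross=38.163)
θ=13°: ex = (C−B)/|BC| = (0.4919,0.8706); ey = (-0.8706,0.4919)
θ=13°: P = B + 2.67·ex + 3.34·ey = (0.3542,4.4175)
θ=94°: B = A + 2.00·(cos94°, sin94°) = (-0.1395, 1.9951)
θ=94°: |BD| = 9.3547
θ=94°: circle(B,6.00) ∩ circle(D,7.00): a=3.9825, h=4.4877
θ=94°:   candidates: C₊=(4.7085,5.5302) cross=41.981; C₋=(2.7943,-3.2387) cross=-41.981
θ=94°:   branch + wants cross > 0 → take C=(4.7085,5.5302) (cross=41.981)
θ=94°: ex = (C−B)/|BC| = (0.8080,0.5892); ey = (-0.5892,0.8080)
θ=94°: P = B + 2.67·ex + 3.34·ey = (0.0500,6.2670)
θ=277°: B = A + 2.00·(cos277°, sin277°) = (0.2437, -1.9851)
θ=277°: |BD| = 8.9785
θ=277°: circle(B,6.00) ∩ circle(D,7.00): a=3.7653, h=4.6715
θ=277°:   candidates: C₊=(2.8830,3.4033) cross=41.943; C₋=(4.9487,-5.7085) cross=-41.943
θ=277°:   branch + wants cross > 0 → take C=(2.8830,3.4033) (cross=41.943)
θ=277°: ex = (C−B)/|BC| = (0.4399,0.8981); ey = (-0.8981,0.4399)
θ=277°: P = B + 2.67·ex + 3.34·ey = (-1.5813,1.8819)
θ=315°: B = A + 2.00·(cos315°, sin315°) = (1.4142, -1.4142)
θ=315°: |BD| = 7.7165
θ=315°: circle(B,6.00) ∩ circle(D,7.00): a=3.0159, h=5.1869
θ=315°:   candidates: C₊=(3.4284,4.2376) cross=40.025; C₋=(5.3296,-5.9606) cross=-40.025
θ=315°:   branch + wants cross > 0 → take C=(3.4284,4.2376) (cross=40.025)
θ=315°: ex = (C−B)/|BC| = (0.3357,0.9420); ey = (-0.9420,0.3357)
θ=315°: P = B + 2.67·ex + 3.34·ey = (-0.8357,2.2221)

θ=13°: 0.35 4.42
θ=94°: 0.05 6.27
θ=277°: -1.58 1.88
θ=315°: -0.84 2.22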